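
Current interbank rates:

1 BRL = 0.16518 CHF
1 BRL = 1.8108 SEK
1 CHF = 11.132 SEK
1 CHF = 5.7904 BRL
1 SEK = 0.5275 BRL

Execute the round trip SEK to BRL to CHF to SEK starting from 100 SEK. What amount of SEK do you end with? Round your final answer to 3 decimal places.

96.996

100 SEK × 0.5275 = 52.75 BRL
52.75 BRL × 0.16518 = 8.713245 CHF
8.713245 CHF × 11.132 = 96.99584334 SEK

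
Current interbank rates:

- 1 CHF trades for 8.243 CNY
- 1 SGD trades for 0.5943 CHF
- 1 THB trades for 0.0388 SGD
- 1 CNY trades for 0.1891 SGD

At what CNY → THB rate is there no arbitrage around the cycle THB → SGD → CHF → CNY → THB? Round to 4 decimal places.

Known legs of the cycle: 0.0388 × 0.5943 × 8.243 = 0.19007401812
For no arbitrage the full-cycle product must be 1, so the missing rate is 1 / 0.19007401812 ≈ 5.261108.

5.2611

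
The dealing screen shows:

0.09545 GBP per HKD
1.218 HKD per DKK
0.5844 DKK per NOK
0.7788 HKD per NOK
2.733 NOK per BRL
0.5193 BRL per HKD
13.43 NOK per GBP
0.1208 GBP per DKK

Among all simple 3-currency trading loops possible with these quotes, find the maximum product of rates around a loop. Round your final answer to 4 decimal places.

NOK→HKD→BRL→NOK: 0.7788 × 0.5193 × 2.733 = 1.10531
GBP→NOK→HKD→GBP: 13.43 × 0.7788 × 0.09545 = 0.99834
GBP→NOK→DKK→GBP: 13.43 × 0.5844 × 0.1208 = 0.94810
Maximum is NOK→HKD→BRL→NOK at 1.1053; arbitrage exists.

1.1053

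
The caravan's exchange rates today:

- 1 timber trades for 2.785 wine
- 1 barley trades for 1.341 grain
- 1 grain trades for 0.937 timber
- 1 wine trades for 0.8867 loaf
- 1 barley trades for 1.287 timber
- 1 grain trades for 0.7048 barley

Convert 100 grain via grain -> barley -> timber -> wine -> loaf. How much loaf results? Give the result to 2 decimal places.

100 grain × 0.7048 = 70.48 barley
70.48 barley × 1.287 = 90.70776 timber
90.70776 timber × 2.785 = 252.6211116 wine
252.6211116 wine × 0.8867 = 223.99913965572 loaf

224.00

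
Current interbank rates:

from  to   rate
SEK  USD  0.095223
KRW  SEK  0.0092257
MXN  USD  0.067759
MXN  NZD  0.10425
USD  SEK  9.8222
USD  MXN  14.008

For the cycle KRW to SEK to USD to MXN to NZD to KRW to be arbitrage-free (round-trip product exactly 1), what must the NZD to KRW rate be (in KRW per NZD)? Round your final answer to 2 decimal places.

Known legs of the cycle: 0.0092257 × 0.095223 × 14.008 × 0.10425 = 0.0012829017120155874
For no arbitrage the full-cycle product must be 1, so the missing rate is 1 / 0.0012829017120155874 ≈ 779.4829.

779.48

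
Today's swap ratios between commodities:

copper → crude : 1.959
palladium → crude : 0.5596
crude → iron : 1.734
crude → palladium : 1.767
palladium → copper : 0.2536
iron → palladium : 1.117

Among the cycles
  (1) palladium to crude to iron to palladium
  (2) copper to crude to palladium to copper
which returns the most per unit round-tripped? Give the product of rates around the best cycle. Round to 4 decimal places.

1.0839

(1) 0.5596 × 1.734 × 1.117 = 1.08388
(2) 1.959 × 1.767 × 0.2536 = 0.87785
Highest is cycle (1) at 1.0839 (>1, arbitrage).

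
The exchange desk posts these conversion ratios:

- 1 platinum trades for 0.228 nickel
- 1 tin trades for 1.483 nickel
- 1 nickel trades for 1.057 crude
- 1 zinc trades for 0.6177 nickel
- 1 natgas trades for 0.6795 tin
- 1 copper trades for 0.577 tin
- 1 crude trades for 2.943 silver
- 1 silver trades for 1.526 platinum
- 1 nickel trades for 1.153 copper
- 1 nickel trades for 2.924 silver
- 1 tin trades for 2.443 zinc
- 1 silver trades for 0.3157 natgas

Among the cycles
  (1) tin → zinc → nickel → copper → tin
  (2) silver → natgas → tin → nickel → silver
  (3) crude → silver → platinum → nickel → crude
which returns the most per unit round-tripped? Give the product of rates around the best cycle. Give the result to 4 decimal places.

1.0823

(1) 2.443 × 0.6177 × 1.153 × 0.577 = 1.00394
(2) 0.3157 × 0.6795 × 1.483 × 2.924 = 0.93021
(3) 2.943 × 1.526 × 0.228 × 1.057 = 1.08232
Highest is cycle (3) at 1.0823 (>1, arbitrage).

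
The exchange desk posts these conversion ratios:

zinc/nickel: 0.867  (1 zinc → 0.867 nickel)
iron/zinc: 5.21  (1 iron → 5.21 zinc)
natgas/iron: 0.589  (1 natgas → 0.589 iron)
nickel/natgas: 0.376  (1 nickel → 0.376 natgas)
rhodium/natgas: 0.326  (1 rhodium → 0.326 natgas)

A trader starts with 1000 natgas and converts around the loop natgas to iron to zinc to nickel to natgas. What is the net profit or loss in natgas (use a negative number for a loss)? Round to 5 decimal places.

0.36839

1000 natgas × 0.589 = 589 iron
589 iron × 5.21 = 3068.69 zinc
3068.69 zinc × 0.867 = 2660.55423 nickel
2660.55423 nickel × 0.376 = 1000.36839048 natgas
Net change: 1000.36839048 − 1000 = 0.36839048 natgas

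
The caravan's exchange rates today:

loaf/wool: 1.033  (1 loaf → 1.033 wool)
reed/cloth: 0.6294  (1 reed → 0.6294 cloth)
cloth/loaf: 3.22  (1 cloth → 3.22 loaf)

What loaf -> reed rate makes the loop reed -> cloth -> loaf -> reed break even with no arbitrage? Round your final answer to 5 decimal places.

0.49342

Known legs of the cycle: 0.6294 × 3.22 = 2.026668
For no arbitrage the full-cycle product must be 1, so the missing rate is 1 / 2.026668 ≈ 0.4934207.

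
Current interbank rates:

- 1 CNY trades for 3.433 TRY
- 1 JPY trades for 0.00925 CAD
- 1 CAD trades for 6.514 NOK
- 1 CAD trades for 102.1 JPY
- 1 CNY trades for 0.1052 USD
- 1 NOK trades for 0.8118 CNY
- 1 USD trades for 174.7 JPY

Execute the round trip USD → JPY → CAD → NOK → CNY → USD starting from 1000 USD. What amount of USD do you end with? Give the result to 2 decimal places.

898.97

1000 USD × 174.7 = 174700 JPY
174700 JPY × 0.00925 = 1615.975 CAD
1615.975 CAD × 6.514 = 10526.46115 NOK
10526.46115 NOK × 0.8118 = 8545.38116157 CNY
8545.38116157 CNY × 0.1052 = 898.974098197164 USD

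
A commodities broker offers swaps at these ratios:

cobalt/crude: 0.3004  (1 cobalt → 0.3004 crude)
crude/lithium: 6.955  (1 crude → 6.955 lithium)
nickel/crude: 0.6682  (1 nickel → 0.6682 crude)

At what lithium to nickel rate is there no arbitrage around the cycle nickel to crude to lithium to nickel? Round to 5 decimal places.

0.21518

Known legs of the cycle: 0.6682 × 6.955 = 4.647331
For no arbitrage the full-cycle product must be 1, so the missing rate is 1 / 4.647331 ≈ 0.2151773.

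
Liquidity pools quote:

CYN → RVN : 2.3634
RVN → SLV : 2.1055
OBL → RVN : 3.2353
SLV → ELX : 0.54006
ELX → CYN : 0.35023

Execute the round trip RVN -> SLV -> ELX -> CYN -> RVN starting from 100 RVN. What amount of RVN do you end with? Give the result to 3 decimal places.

100 RVN × 2.1055 = 210.55 SLV
210.55 SLV × 0.54006 = 113.709633 ELX
113.709633 ELX × 0.35023 = 39.82452476559 CYN
39.82452476559 CYN × 2.3634 = 94.121281830995406 RVN

94.121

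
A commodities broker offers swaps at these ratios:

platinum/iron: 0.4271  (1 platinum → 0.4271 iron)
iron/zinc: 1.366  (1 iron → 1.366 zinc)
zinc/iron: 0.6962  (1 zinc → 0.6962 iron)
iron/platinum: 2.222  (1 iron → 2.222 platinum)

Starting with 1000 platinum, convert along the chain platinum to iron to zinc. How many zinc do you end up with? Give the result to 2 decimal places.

583.42

1000 platinum × 0.4271 = 427.1 iron
427.1 iron × 1.366 = 583.4186 zinc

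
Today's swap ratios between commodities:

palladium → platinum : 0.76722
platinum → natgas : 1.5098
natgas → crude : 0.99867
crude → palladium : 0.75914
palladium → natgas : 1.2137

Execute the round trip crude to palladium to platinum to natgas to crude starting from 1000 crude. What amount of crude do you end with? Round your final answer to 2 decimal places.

1000 crude × 0.75914 = 759.14 palladium
759.14 palladium × 0.76722 = 582.4273908 platinum
582.4273908 platinum × 1.5098 = 879.34887462984 natgas
879.34887462984 natgas × 0.99867 = 878.1793406265823128 crude

878.18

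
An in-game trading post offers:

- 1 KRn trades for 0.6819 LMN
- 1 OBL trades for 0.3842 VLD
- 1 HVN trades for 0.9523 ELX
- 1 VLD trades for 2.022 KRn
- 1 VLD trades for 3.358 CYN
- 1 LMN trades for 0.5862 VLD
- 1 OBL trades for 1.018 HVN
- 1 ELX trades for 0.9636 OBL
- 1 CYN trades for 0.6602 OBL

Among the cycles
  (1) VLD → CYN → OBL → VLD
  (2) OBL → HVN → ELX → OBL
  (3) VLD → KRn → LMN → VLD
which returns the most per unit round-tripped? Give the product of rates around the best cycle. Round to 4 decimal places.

0.9342

(1) 3.358 × 0.6602 × 0.3842 = 0.85175
(2) 1.018 × 0.9523 × 0.9636 = 0.93415
(3) 2.022 × 0.6819 × 0.5862 = 0.80825
Highest is cycle (2) at 0.9342 (≤1, no arbitrage).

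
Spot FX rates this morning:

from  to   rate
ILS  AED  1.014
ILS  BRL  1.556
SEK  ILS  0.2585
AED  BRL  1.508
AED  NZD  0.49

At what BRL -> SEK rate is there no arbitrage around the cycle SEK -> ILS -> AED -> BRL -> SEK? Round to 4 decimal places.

2.5299

Known legs of the cycle: 0.2585 × 1.014 × 1.508 = 0.395275452
For no arbitrage the full-cycle product must be 1, so the missing rate is 1 / 0.395275452 ≈ 2.529881.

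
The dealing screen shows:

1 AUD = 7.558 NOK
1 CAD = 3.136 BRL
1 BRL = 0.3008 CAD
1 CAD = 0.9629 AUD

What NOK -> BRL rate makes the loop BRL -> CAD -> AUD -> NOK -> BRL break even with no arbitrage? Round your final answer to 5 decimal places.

Known legs of the cycle: 0.3008 × 0.9629 × 7.558 = 2.18910153856
For no arbitrage the full-cycle product must be 1, so the missing rate is 1 / 2.18910153856 ≈ 0.4568084.

0.45681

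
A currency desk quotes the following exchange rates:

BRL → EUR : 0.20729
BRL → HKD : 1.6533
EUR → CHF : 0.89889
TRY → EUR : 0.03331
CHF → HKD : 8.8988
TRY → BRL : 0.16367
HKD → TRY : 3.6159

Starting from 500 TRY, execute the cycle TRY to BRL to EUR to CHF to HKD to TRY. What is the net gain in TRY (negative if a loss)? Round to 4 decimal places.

-9.3500

500 TRY × 0.16367 = 81.835 BRL
81.835 BRL × 0.20729 = 16.96357715 EUR
16.96357715 EUR × 0.89889 = 15.2483898643635 CHF
15.2483898643635 CHF × 8.8988 = 135.6923717249979138 HKD
135.6923717249979138 HKD × 3.6159 = 490.65004692041995650942 TRY
Net change: 490.65004692041995650942 − 500 = -9.34995307958004349058 TRY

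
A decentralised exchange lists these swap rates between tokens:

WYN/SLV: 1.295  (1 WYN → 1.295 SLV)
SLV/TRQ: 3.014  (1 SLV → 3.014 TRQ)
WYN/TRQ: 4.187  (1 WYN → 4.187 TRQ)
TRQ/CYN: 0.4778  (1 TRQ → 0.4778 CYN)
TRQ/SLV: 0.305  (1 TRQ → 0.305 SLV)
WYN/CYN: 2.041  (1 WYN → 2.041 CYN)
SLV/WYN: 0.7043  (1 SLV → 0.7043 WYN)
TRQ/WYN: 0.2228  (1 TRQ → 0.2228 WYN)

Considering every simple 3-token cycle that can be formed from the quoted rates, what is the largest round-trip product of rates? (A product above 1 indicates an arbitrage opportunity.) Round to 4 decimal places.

WYN→TRQ→SLV→WYN: 4.187 × 0.305 × 0.7043 = 0.89942
WYN→SLV→TRQ→WYN: 1.295 × 3.014 × 0.2228 = 0.86962
Maximum is WYN→TRQ→SLV→WYN at 0.8994; no arbitrage — every cycle loses value.

0.8994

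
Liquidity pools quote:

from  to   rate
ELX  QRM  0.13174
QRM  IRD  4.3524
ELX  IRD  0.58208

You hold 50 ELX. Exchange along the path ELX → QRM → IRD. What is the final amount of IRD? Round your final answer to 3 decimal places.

28.669

50 ELX × 0.13174 = 6.587 QRM
6.587 QRM × 4.3524 = 28.6692588 IRD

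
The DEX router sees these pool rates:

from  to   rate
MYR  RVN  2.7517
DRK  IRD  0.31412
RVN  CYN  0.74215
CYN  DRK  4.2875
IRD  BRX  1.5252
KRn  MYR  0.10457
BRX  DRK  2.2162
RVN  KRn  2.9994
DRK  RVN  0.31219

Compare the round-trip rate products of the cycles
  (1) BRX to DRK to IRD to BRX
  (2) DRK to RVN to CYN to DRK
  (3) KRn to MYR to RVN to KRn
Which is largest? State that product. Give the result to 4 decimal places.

1.0618

(1) 2.2162 × 0.31412 × 1.5252 = 1.06177
(2) 0.31219 × 0.74215 × 4.2875 = 0.99338
(3) 0.10457 × 2.7517 × 2.9994 = 0.86306
Highest is cycle (1) at 1.0618 (>1, arbitrage).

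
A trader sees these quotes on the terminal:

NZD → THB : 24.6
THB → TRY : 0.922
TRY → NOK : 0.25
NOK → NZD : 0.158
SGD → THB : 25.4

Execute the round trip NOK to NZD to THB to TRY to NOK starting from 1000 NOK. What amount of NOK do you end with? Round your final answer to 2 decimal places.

895.91

1000 NOK × 0.158 = 158 NZD
158 NZD × 24.6 = 3886.8 THB
3886.8 THB × 0.922 = 3583.6296 TRY
3583.6296 TRY × 0.25 = 895.9074 NOK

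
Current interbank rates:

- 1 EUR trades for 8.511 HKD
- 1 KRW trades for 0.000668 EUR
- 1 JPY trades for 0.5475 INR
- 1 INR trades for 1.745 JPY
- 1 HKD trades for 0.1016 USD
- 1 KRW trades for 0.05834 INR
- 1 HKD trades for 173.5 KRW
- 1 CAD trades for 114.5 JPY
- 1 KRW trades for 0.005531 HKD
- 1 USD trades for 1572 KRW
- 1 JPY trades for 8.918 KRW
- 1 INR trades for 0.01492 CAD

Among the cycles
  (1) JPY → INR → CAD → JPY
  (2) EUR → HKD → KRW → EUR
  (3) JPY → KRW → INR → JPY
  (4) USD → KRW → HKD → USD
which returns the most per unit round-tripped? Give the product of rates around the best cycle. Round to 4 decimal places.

0.9864

(1) 0.5475 × 0.01492 × 114.5 = 0.93532
(2) 8.511 × 173.5 × 0.000668 = 0.98641
(3) 8.918 × 0.05834 × 1.745 = 0.90788
(4) 1572 × 0.005531 × 0.1016 = 0.88338
Highest is cycle (2) at 0.9864 (≤1, no arbitrage).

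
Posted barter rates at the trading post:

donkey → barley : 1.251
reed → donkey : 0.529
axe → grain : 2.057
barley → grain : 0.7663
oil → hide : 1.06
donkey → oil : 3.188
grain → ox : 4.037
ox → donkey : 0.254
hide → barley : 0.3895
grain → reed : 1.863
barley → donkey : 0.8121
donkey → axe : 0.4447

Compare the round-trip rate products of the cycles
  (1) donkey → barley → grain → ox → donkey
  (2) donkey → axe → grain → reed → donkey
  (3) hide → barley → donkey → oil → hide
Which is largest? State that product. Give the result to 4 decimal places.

1.0689

(1) 1.251 × 0.7663 × 4.037 × 0.254 = 0.98299
(2) 0.4447 × 2.057 × 1.863 × 0.529 = 0.90151
(3) 0.3895 × 0.8121 × 3.188 × 1.06 = 1.06891
Highest is cycle (3) at 1.0689 (>1, arbitrage).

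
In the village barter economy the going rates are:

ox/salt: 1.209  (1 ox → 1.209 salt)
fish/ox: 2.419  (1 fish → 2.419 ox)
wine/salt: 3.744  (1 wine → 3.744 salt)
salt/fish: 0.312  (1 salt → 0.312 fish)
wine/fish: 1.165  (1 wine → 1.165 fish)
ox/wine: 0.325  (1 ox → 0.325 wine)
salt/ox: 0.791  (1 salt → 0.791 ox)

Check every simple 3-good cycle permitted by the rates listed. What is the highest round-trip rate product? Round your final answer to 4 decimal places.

salt→ox→wine→salt: 0.791 × 0.325 × 3.744 = 0.96249
ox→wine→fish→ox: 0.325 × 1.165 × 2.419 = 0.91589
salt→fish→ox→salt: 0.312 × 2.419 × 1.209 = 0.91247
Maximum is salt→ox→wine→salt at 0.9625; no arbitrage — every cycle loses value.

0.9625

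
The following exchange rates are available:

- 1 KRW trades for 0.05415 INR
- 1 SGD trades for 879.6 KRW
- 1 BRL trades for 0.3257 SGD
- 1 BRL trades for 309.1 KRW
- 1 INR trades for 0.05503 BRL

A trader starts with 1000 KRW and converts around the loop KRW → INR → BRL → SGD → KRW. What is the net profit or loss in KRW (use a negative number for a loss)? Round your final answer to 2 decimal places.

-146.31

1000 KRW × 0.05415 = 54.15 INR
54.15 INR × 0.05503 = 2.9798745 BRL
2.9798745 BRL × 0.3257 = 0.97054512465 SGD
0.97054512465 SGD × 879.6 = 853.69149164214 KRW
Net change: 853.69149164214 − 1000 = -146.30850835786 KRW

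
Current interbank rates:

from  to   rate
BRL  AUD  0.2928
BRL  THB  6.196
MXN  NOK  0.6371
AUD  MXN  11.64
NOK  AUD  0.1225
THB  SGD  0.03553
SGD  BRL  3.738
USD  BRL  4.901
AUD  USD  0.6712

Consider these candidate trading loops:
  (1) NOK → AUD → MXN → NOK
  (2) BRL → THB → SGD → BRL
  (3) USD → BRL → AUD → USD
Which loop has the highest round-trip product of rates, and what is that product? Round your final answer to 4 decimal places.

0.9632

(1) 0.1225 × 11.64 × 0.6371 = 0.90844
(2) 6.196 × 0.03553 × 3.738 = 0.82290
(3) 4.901 × 0.2928 × 0.6712 = 0.96318
Highest is cycle (3) at 0.9632 (≤1, no arbitrage).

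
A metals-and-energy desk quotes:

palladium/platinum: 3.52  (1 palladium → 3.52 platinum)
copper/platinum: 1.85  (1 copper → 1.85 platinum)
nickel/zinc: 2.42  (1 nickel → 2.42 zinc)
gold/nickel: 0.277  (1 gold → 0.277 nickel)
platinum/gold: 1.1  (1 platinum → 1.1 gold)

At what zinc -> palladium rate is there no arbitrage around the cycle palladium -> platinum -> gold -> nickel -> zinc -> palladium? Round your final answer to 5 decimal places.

Known legs of the cycle: 3.52 × 1.1 × 0.277 × 2.42 = 2.59555648
For no arbitrage the full-cycle product must be 1, so the missing rate is 1 / 2.59555648 ≈ 0.3852738.

0.38527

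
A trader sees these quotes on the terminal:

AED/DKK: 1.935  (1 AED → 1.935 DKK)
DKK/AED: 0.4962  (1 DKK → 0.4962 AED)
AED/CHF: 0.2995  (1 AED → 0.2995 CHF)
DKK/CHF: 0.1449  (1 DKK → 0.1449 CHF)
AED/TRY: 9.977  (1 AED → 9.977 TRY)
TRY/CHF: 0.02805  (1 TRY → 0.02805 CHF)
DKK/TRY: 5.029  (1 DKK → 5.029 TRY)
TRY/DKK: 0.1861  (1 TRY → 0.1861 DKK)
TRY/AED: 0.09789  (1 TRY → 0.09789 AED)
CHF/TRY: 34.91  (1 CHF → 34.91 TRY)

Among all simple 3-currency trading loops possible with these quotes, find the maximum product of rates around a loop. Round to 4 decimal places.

TRY→AED→CHF→TRY: 0.09789 × 0.2995 × 34.91 = 1.02349
TRY→AED→DKK→TRY: 0.09789 × 1.935 × 5.029 = 0.95258
TRY→DKK→CHF→TRY: 0.1861 × 0.1449 × 34.91 = 0.94138
TRY→DKK→AED→TRY: 0.1861 × 0.4962 × 9.977 = 0.92130
Maximum is TRY→AED→CHF→TRY at 1.0235; arbitrage exists.

1.0235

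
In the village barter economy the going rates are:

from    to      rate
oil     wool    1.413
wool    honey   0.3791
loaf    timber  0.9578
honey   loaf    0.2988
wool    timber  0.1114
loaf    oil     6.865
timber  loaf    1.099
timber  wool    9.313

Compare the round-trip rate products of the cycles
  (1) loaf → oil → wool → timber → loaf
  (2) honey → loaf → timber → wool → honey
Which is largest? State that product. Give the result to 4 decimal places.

(1) 6.865 × 1.413 × 0.1114 × 1.099 = 1.18759
(2) 0.2988 × 0.9578 × 9.313 × 0.3791 = 1.01041
Highest is cycle (1) at 1.1876 (>1, arbitrage).

1.1876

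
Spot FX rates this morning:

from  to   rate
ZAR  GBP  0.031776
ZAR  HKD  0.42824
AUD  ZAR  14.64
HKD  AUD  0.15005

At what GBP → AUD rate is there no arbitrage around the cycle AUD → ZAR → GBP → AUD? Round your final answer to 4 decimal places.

Known legs of the cycle: 14.64 × 0.031776 = 0.46520064
For no arbitrage the full-cycle product must be 1, so the missing rate is 1 / 0.46520064 ≈ 2.149610.

2.1496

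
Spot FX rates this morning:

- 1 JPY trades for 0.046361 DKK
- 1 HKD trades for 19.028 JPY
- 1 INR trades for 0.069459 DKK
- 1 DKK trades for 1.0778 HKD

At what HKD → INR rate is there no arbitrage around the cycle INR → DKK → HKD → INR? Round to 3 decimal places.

Known legs of the cycle: 0.069459 × 1.0778 = 0.0748629102
For no arbitrage the full-cycle product must be 1, so the missing rate is 1 / 0.0748629102 ≈ 13.35775.

13.358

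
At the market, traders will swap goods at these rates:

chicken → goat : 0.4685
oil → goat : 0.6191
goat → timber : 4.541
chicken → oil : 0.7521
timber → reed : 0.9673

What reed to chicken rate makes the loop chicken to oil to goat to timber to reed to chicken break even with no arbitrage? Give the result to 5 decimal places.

0.48893

Known legs of the cycle: 0.7521 × 0.6191 × 4.541 × 0.9673 = 2.045262625988523
For no arbitrage the full-cycle product must be 1, so the missing rate is 1 / 2.045262625988523 ≈ 0.4889348.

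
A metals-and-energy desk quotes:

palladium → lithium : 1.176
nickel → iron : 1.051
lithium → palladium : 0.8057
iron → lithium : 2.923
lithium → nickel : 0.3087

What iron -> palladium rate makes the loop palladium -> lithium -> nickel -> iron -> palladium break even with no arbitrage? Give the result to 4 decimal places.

2.6209

Known legs of the cycle: 1.176 × 0.3087 × 1.051 = 0.3815457912
For no arbitrage the full-cycle product must be 1, so the missing rate is 1 / 0.3815457912 ≈ 2.620917.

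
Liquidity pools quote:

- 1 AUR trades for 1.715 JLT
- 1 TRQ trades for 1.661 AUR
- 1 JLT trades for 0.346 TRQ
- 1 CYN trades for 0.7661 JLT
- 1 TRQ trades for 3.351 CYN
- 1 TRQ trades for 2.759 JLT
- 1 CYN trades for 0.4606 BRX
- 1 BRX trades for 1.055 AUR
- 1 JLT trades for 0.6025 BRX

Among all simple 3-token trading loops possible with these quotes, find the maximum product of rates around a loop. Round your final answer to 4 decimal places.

1.0901

AUR→JLT→BRX→AUR: 1.715 × 0.6025 × 1.055 = 1.09012
AUR→JLT→TRQ→AUR: 1.715 × 0.346 × 1.661 = 0.98562
CYN→JLT→TRQ→CYN: 0.7661 × 0.346 × 3.351 = 0.88825
Maximum is AUR→JLT→BRX→AUR at 1.0901; arbitrage exists.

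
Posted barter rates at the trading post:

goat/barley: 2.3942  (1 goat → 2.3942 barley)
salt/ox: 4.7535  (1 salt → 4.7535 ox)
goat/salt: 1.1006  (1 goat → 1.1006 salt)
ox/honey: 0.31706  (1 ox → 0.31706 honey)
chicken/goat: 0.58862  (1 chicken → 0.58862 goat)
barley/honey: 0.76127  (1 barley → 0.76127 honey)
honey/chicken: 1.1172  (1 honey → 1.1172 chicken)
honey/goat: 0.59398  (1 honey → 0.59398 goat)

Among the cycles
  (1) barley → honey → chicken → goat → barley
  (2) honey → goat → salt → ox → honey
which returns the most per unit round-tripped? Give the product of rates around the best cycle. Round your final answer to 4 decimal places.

(1) 0.76127 × 1.1172 × 0.58862 × 2.3942 = 1.19857
(2) 0.59398 × 1.1006 × 4.7535 × 0.31706 = 0.98527
Highest is cycle (1) at 1.1986 (>1, arbitrage).

1.1986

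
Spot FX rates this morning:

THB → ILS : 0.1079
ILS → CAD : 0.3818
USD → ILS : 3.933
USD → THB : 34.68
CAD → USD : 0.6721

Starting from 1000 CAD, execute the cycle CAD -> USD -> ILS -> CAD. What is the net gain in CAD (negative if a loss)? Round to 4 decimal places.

9.2384

1000 CAD × 0.6721 = 672.1 USD
672.1 USD × 3.933 = 2643.3693 ILS
2643.3693 ILS × 0.3818 = 1009.23839874 CAD
Net change: 1009.23839874 − 1000 = 9.23839874 CAD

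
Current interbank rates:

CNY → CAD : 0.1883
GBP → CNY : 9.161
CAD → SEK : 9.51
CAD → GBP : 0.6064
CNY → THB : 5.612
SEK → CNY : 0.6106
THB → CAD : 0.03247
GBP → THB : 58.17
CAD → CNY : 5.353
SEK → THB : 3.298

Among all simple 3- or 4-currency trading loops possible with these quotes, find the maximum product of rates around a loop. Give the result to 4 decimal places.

1.1454

THB→CAD→GBP→THB: 0.03247 × 0.6064 × 58.17 = 1.14536
SEK→CNY→CAD→SEK: 0.6106 × 0.1883 × 9.51 = 1.09342
SEK→CNY→THB→CAD→SEK: 0.6106 × 5.612 × 0.03247 × 9.51 = 1.05813
CAD→GBP→CNY→CAD: 0.6064 × 9.161 × 0.1883 = 1.04605
SEK→THB→CAD→SEK: 3.298 × 0.03247 × 9.51 = 1.01839
THB→CAD→GBP→CNY→THB: 0.03247 × 0.6064 × 9.161 × 5.612 = 1.01228
THB→CAD→CNY→THB: 0.03247 × 5.353 × 5.612 = 0.97543
Maximum is THB→CAD→GBP→THB at 1.1454; arbitrage exists.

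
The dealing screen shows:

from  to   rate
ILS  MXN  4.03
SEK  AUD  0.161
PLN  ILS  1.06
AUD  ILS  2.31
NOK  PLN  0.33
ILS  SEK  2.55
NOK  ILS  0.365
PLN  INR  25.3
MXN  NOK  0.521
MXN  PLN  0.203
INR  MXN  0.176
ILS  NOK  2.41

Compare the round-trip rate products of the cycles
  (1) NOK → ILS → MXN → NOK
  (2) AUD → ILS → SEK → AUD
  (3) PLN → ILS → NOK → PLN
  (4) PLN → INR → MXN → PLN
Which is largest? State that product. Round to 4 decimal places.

0.9484

(1) 0.365 × 4.03 × 0.521 = 0.76636
(2) 2.31 × 2.55 × 0.161 = 0.94837
(3) 1.06 × 2.41 × 0.33 = 0.84302
(4) 25.3 × 0.176 × 0.203 = 0.90392
Highest is cycle (2) at 0.9484 (≤1, no arbitrage).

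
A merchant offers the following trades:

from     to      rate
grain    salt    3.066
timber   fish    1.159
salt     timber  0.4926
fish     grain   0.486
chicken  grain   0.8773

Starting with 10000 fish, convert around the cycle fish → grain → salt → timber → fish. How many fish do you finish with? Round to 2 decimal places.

10000 fish × 0.486 = 4860 grain
4860 grain × 3.066 = 14900.76 salt
14900.76 salt × 0.4926 = 7340.114376 timber
7340.114376 timber × 1.159 = 8507.192561784 fish

8507.19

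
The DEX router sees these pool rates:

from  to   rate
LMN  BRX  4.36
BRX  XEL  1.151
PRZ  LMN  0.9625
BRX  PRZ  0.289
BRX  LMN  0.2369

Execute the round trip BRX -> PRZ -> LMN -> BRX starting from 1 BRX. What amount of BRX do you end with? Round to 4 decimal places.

1.2128

1 BRX × 0.289 = 0.289 PRZ
0.289 PRZ × 0.9625 = 0.2781625 LMN
0.2781625 LMN × 4.36 = 1.2127885 BRX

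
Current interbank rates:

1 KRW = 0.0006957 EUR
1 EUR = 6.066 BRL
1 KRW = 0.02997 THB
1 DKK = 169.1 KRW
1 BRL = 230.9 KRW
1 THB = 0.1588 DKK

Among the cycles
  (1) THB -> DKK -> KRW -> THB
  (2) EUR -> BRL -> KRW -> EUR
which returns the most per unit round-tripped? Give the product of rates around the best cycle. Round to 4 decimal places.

(1) 0.1588 × 169.1 × 0.02997 = 0.80479
(2) 6.066 × 230.9 × 0.0006957 = 0.97442
Highest is cycle (2) at 0.9744 (≤1, no arbitrage).

0.9744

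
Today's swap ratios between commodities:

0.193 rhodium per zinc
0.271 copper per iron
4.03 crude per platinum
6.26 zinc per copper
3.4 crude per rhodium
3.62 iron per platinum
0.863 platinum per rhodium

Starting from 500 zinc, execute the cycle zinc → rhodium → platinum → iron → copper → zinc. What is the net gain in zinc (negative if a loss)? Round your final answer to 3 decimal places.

500 zinc × 0.193 = 96.5 rhodium
96.5 rhodium × 0.863 = 83.2795 platinum
83.2795 platinum × 3.62 = 301.47179 iron
301.47179 iron × 0.271 = 81.69885509 copper
81.69885509 copper × 6.26 = 511.4348328634 zinc
Net change: 511.4348328634 − 500 = 11.4348328634 zinc

11.435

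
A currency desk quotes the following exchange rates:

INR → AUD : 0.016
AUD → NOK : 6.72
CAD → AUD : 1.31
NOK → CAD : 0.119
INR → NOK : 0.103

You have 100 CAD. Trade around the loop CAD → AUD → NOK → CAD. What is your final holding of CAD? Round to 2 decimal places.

104.76

100 CAD × 1.31 = 131 AUD
131 AUD × 6.72 = 880.32 NOK
880.32 NOK × 0.119 = 104.75808 CAD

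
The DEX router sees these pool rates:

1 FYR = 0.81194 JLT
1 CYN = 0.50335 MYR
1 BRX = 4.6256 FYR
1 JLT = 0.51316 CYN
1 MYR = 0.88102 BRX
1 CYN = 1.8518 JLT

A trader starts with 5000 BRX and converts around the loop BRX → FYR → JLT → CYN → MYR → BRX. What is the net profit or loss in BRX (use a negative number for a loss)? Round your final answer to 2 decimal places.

-726.63

5000 BRX × 4.6256 = 23128 FYR
23128 FYR × 0.81194 = 18778.54832 JLT
18778.54832 JLT × 0.51316 = 9636.3998558912 CYN
9636.3998558912 CYN × 0.50335 = 4850.48186746283552 MYR
4850.48186746283552 MYR × 0.88102 = 4273.3715348721073498304 BRX
Net change: 4273.3715348721073498304 − 5000 = -726.6284651278926501696 BRX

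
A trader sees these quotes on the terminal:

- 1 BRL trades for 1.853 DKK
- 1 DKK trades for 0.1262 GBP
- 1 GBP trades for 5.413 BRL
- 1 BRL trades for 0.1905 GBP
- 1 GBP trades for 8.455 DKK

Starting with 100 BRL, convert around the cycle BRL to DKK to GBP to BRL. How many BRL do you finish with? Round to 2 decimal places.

126.58

100 BRL × 1.853 = 185.3 DKK
185.3 DKK × 0.1262 = 23.38486 GBP
23.38486 GBP × 5.413 = 126.58224718 BRL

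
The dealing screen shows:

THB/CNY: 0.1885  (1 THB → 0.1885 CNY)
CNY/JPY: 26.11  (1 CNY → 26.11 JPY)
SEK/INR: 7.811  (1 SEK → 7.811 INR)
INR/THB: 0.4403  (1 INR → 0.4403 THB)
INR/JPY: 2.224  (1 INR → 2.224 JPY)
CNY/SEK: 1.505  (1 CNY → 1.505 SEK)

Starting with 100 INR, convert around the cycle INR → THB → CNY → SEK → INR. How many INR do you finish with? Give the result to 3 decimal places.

100 INR × 0.4403 = 44.03 THB
44.03 THB × 0.1885 = 8.299655 CNY
8.299655 CNY × 1.505 = 12.490980775 SEK
12.490980775 SEK × 7.811 = 97.567050833525 INR

97.567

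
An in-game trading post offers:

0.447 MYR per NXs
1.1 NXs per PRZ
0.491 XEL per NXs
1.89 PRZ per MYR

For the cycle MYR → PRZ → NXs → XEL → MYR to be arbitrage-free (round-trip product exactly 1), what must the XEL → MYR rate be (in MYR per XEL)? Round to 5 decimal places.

0.97963

Known legs of the cycle: 1.89 × 1.1 × 0.491 = 1.020789
For no arbitrage the full-cycle product must be 1, so the missing rate is 1 / 1.020789 ≈ 0.9796344.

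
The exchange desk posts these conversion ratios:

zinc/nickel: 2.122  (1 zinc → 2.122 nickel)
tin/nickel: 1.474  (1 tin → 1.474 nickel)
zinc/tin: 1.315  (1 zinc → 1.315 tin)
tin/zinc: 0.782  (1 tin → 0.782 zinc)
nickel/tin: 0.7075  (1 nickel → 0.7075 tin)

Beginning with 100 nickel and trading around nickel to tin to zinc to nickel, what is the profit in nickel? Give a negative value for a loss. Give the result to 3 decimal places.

17.403

100 nickel × 0.7075 = 70.75 tin
70.75 tin × 0.782 = 55.3265 zinc
55.3265 zinc × 2.122 = 117.402833 nickel
Net change: 117.402833 − 100 = 17.402833 nickel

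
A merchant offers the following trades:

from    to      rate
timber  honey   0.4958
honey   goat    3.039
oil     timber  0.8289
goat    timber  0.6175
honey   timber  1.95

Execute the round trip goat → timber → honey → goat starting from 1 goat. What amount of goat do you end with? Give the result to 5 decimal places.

1 goat × 0.6175 = 0.6175 timber
0.6175 timber × 0.4958 = 0.3061565 honey
0.3061565 honey × 3.039 = 0.9304096035 goat

0.93041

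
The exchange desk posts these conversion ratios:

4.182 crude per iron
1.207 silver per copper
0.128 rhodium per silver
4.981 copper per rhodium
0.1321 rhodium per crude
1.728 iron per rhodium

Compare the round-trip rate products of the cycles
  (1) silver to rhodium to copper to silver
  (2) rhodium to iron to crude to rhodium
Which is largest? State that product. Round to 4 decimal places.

(1) 0.128 × 4.981 × 1.207 = 0.76954
(2) 1.728 × 4.182 × 0.1321 = 0.95462
Highest is cycle (2) at 0.9546 (≤1, no arbitrage).

0.9546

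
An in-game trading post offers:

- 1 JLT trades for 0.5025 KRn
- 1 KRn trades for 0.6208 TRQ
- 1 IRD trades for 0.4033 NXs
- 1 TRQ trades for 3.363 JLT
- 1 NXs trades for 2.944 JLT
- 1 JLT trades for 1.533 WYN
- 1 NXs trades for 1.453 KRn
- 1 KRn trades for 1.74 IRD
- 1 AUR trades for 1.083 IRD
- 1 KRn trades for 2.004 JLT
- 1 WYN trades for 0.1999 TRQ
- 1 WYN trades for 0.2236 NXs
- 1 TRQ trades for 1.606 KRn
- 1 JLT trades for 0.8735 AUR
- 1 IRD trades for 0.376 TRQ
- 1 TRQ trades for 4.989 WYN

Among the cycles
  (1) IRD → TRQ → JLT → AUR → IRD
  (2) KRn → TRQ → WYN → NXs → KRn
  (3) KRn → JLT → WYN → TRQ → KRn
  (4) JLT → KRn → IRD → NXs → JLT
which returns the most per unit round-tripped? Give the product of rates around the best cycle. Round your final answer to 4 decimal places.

1.1962

(1) 0.376 × 3.363 × 0.8735 × 1.083 = 1.19621
(2) 0.6208 × 4.989 × 0.2236 × 1.453 = 1.00624
(3) 2.004 × 1.533 × 0.1999 × 1.606 = 0.98628
(4) 0.5025 × 1.74 × 0.4033 × 2.944 = 1.03813
Highest is cycle (1) at 1.1962 (>1, arbitrage).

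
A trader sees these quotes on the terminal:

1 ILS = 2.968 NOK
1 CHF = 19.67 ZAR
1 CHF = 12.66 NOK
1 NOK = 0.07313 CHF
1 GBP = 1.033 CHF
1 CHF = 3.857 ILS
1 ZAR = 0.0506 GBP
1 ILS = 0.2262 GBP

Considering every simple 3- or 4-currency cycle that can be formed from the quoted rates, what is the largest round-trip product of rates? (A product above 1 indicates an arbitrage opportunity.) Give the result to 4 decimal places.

1.0281

GBP→CHF→ZAR→GBP: 1.033 × 19.67 × 0.0506 = 1.02815
GBP→CHF→ILS→GBP: 1.033 × 3.857 × 0.2262 = 0.90124
NOK→CHF→ILS→NOK: 0.07313 × 3.857 × 2.968 = 0.83716
Maximum is GBP→CHF→ZAR→GBP at 1.0281; arbitrage exists.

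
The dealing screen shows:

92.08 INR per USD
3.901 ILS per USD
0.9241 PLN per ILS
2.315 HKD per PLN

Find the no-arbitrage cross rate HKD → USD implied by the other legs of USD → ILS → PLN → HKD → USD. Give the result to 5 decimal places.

Known legs of the cycle: 3.901 × 0.9241 × 2.315 = 8.3453761415
For no arbitrage the full-cycle product must be 1, so the missing rate is 1 / 8.3453761415 ≈ 0.1198268.

0.11983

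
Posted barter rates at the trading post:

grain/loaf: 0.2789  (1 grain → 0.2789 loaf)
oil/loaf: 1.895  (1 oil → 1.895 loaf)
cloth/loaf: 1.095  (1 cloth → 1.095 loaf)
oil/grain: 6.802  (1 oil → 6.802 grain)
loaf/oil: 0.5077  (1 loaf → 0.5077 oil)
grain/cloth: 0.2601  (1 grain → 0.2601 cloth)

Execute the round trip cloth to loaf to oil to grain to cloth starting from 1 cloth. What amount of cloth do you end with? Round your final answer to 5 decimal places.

1 cloth × 1.095 = 1.095 loaf
1.095 loaf × 0.5077 = 0.5559315 oil
0.5559315 oil × 6.802 = 3.781446063 grain
3.781446063 grain × 0.2601 = 0.9835541209863 cloth

0.98355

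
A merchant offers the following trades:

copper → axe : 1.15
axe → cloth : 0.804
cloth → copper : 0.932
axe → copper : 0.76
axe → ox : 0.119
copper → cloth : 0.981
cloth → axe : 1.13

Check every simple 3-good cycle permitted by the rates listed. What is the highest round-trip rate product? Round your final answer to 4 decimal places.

0.8617

cloth→copper→axe→cloth: 0.932 × 1.15 × 0.804 = 0.86173
cloth→axe→copper→cloth: 1.13 × 0.76 × 0.981 = 0.84248
Maximum is cloth→copper→axe→cloth at 0.8617; no arbitrage — every cycle loses value.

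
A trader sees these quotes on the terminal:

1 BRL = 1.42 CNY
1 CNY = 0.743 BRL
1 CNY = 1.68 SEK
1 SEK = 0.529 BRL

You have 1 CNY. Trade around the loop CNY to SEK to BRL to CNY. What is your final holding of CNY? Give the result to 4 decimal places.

1.2620

1 CNY × 1.68 = 1.68 SEK
1.68 SEK × 0.529 = 0.88872 BRL
0.88872 BRL × 1.42 = 1.2619824 CNY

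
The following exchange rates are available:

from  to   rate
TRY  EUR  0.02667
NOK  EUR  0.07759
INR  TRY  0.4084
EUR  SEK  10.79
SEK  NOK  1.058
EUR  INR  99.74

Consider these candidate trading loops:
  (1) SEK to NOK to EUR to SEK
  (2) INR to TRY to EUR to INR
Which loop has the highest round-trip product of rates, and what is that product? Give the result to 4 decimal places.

1.0864

(1) 1.058 × 0.07759 × 10.79 = 0.88575
(2) 0.4084 × 0.02667 × 99.74 = 1.08637
Highest is cycle (2) at 1.0864 (>1, arbitrage).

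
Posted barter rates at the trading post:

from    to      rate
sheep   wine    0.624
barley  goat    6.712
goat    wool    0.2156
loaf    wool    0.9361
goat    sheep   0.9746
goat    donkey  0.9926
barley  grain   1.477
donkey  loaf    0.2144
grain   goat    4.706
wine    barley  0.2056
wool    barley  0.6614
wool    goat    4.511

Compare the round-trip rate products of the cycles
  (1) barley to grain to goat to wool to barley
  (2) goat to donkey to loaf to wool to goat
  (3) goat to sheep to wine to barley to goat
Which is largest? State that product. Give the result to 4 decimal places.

0.9912

(1) 1.477 × 4.706 × 0.2156 × 0.6614 = 0.99116
(2) 0.9926 × 0.2144 × 0.9361 × 4.511 = 0.89866
(3) 0.9746 × 0.624 × 0.2056 × 6.712 = 0.83924
Highest is cycle (1) at 0.9912 (≤1, no arbitrage).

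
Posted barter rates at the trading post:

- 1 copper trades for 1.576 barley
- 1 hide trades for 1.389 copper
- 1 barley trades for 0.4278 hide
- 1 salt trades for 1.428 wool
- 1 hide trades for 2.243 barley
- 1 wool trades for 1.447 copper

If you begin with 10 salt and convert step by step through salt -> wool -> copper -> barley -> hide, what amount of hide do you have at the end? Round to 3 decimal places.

13.931

10 salt × 1.428 = 14.28 wool
14.28 wool × 1.447 = 20.66316 copper
20.66316 copper × 1.576 = 32.56514016 barley
32.56514016 barley × 0.4278 = 13.931366960448 hide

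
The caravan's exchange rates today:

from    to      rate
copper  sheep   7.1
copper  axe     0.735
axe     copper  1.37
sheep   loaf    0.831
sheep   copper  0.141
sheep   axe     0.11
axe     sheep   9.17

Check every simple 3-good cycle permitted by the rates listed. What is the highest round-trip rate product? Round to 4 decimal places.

1.0700

sheep→axe→copper→sheep: 0.11 × 1.37 × 7.1 = 1.06997
sheep→copper→axe→sheep: 0.141 × 0.735 × 9.17 = 0.95033
Maximum is sheep→axe→copper→sheep at 1.0700; arbitrage exists.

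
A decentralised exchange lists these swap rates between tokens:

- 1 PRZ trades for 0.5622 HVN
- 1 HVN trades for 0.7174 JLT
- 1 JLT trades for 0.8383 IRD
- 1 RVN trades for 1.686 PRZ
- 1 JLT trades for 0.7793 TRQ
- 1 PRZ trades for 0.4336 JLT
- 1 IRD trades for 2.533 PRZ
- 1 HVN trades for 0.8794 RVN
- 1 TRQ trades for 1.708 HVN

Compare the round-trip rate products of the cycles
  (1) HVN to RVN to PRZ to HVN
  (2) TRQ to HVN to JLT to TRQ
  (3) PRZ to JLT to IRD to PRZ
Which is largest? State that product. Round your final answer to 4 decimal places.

(1) 0.8794 × 1.686 × 0.5622 = 0.83356
(2) 1.708 × 0.7174 × 0.7793 = 0.95489
(3) 0.4336 × 0.8383 × 2.533 = 0.92071
Highest is cycle (2) at 0.9549 (≤1, no arbitrage).

0.9549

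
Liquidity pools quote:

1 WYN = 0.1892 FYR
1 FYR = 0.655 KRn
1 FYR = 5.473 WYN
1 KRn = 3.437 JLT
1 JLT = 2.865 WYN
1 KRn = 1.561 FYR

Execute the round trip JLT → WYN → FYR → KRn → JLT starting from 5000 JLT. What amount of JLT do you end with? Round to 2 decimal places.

6101.50

5000 JLT × 2.865 = 14325 WYN
14325 WYN × 0.1892 = 2710.29 FYR
2710.29 FYR × 0.655 = 1775.23995 KRn
1775.23995 KRn × 3.437 = 6101.49970815 JLT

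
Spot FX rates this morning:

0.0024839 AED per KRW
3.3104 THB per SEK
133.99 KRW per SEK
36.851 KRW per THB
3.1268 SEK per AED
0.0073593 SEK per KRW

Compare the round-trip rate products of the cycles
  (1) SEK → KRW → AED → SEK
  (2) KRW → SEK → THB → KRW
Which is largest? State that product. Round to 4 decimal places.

(1) 133.99 × 0.0024839 × 3.1268 = 1.04065
(2) 0.0073593 × 3.3104 × 36.851 = 0.89777
Highest is cycle (1) at 1.0407 (>1, arbitrage).

1.0407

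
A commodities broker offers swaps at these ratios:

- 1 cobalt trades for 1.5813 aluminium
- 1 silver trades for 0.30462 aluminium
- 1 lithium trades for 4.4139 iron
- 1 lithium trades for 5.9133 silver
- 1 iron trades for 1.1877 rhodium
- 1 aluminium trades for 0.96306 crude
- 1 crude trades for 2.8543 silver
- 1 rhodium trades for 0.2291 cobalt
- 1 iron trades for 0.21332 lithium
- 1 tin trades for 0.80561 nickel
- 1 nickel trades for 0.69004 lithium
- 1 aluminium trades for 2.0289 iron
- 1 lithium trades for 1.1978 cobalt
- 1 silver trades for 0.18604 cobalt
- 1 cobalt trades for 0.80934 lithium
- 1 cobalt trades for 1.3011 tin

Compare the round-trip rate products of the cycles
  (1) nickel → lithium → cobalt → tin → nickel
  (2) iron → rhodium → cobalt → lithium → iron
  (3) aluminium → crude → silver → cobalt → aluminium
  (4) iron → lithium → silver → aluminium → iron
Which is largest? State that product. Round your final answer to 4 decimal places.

0.9720

(1) 0.69004 × 1.1978 × 1.3011 × 0.80561 = 0.86635
(2) 1.1877 × 0.2291 × 0.80934 × 4.4139 = 0.97204
(3) 0.96306 × 2.8543 × 0.18604 × 1.5813 = 0.80867
(4) 0.21332 × 5.9133 × 0.30462 × 2.0289 = 0.77962
Highest is cycle (2) at 0.9720 (≤1, no arbitrage).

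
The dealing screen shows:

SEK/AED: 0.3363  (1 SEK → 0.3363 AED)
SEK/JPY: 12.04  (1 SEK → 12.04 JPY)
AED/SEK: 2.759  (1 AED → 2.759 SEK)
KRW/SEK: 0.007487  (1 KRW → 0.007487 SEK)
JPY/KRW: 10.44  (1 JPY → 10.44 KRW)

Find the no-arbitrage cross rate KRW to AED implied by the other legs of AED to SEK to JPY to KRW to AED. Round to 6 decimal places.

0.002884

Known legs of the cycle: 2.759 × 12.04 × 10.44 = 346.7996784
For no arbitrage the full-cycle product must be 1, so the missing rate is 1 / 346.7996784 ≈ 0.00288351.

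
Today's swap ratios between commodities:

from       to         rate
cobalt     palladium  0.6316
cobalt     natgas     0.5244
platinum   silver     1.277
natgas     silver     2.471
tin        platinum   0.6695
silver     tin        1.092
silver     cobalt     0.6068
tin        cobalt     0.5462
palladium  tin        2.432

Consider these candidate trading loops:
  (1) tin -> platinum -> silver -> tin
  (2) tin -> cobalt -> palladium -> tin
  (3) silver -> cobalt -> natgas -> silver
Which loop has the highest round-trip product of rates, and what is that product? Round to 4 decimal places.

(1) 0.6695 × 1.277 × 1.092 = 0.93361
(2) 0.5462 × 0.6316 × 2.432 = 0.83899
(3) 0.6068 × 0.5244 × 2.471 = 0.78629
Highest is cycle (1) at 0.9336 (≤1, no arbitrage).

0.9336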